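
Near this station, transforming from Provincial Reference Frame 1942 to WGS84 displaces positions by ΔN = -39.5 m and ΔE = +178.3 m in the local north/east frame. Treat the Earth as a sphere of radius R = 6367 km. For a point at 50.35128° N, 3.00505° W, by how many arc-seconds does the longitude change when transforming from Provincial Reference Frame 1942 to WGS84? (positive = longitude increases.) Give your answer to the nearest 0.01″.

Δλ = 9.05″

At latitude 50.35128°, cos φ = 0.638079.
One radian of longitude at latitude φ spans R cos φ, so Δλ = ΔE / (R cos φ) = 178.3 / (6367000 × 0.638079) = 4.3888e-05 rad = 9.052″.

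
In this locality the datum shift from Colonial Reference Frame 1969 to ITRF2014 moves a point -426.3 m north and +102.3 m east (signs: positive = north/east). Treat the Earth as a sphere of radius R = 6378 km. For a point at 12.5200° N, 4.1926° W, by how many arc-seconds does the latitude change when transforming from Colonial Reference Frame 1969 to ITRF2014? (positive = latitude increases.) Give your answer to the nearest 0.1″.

Δφ = -13.8″

On a sphere of radius R, 1 rad of latitude = R, so Δφ = ΔN / R = -426.3 / 6378000 = -6.6839e-05 rad = -13.787″.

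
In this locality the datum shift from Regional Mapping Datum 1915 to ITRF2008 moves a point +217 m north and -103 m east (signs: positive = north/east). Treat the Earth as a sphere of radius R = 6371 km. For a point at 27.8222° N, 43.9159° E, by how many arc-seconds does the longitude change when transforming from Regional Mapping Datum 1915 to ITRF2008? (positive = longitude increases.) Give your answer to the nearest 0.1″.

At latitude 27.8222°, cos φ = 0.884400.
One radian of longitude at latitude φ spans R cos φ, so Δλ = ΔE / (R cos φ) = -103.0 / (6371000 × 0.884400) = -1.8280e-05 rad = -3.771″.

Δλ = -3.8″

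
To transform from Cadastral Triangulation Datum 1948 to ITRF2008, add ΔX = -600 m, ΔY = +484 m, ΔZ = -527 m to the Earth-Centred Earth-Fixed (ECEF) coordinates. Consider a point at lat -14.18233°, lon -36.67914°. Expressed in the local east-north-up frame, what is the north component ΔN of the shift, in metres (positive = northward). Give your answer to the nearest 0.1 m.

ΔN = -699.7 m

At φ = -14.18233°, λ = -36.67914°: sin φ = -0.245008, cos φ = 0.969521, sin λ = -0.597333, cos λ = 0.801993.
ΔN = −sin φ cos λ·ΔX − sin φ sin λ·ΔY + cos φ·ΔZ = −(-0.245008)(0.801993)(-600) − (-0.245008)(-0.597333)(484) + (0.969521)(-527) = -699.67 m.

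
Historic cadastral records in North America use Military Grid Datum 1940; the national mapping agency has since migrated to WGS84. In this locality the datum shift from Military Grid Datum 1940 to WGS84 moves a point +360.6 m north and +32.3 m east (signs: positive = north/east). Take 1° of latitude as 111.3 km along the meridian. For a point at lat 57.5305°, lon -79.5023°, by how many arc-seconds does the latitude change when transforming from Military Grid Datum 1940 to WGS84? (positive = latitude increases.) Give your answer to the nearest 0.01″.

Δφ = 11.66″

1° of latitude = 111.3 km, so Δφ = 360.6 / 111300 = 0.0032399° = 11.664″.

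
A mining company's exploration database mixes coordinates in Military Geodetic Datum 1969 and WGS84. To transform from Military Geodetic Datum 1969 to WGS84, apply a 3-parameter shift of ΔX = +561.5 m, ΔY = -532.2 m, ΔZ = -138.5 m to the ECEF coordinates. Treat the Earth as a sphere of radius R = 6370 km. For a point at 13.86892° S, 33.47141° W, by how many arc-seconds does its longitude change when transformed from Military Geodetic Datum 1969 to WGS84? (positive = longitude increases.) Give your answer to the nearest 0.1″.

Δλ = -4.5″

sin φ = -0.239701, cos φ = 0.970847, sin λ = -0.551521, cos λ = 0.834161.
East component: ΔE = −sin λ·ΔX + cos λ·ΔY = −(-0.551521)(561.5) + (0.834161)(-532.2) = -134.26 m.
1° of latitude spans πR/180 = 111177 m; at latitude φ, 1° of longitude spans that × cos φ = 107936.3 m, so Δλ = -134.26 / 107936.3 × 3600 = -4.478″.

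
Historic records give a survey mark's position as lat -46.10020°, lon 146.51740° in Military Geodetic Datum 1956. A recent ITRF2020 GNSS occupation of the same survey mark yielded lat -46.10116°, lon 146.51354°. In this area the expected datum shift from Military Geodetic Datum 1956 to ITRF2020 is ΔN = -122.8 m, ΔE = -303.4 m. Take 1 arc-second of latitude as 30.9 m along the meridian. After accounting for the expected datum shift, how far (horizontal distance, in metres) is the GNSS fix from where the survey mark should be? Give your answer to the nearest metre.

17 m

Observed coordinate differences: Δφ = -0.00096°, Δλ = -0.00386°.
Converting to metres (1° lat = 111240 m, cos φ = 0.693399): observed ΔN = -106.8 m, observed ΔE = -297.7 m.
Subtracting the expected shift leaves a residual of -106.8 − (-122.8) = 16.0 m north and -297.7 − (-303.4) = 5.7 m east.
Residual distance = √(16.0² + 5.7²) = 17.0 m.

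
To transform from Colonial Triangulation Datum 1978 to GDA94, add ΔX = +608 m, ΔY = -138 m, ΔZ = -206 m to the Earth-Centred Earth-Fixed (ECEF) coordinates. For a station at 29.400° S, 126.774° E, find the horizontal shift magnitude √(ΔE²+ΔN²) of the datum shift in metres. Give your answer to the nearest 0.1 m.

At φ = -29.400°, λ = 126.774°: sin φ = -0.490904, cos φ = 0.871214, sin λ = 0.801003, cos λ = -0.598660.
ΔE = −sin λ·ΔX + cos λ·ΔY = −(0.801003)·(608) + (-0.598660)·(-138) = -404.39 m.
ΔN = −sin φ cos λ·ΔX − sin φ sin λ·ΔY + cos φ·ΔZ = −(-0.490904)(-0.598660)(608) − (-0.490904)(0.801003)(-138) + (0.871214)(-206) = -412.42 m.
Horizontal magnitude = √(ΔE² + ΔN²) = √((-404.39)² + (-412.42)²) = 577.60 m.

577.6 m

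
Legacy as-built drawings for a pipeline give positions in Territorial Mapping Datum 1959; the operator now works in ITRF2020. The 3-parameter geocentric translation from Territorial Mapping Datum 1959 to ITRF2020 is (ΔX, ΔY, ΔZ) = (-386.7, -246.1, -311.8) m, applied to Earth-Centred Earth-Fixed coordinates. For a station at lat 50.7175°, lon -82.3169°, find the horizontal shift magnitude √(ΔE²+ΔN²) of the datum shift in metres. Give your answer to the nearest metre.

541 m

The local east axis at (φ, λ) is (−sin λ, cos λ, 0), so ΔE = −sin(-82.3169°)·(-386.7) + cos(-82.3169°)·(-246.1) = -416.13 m.
The local north axis is (−sin φ cos λ, −sin φ sin λ, cos φ), giving ΔN = 40.017 − 188.780 − 197.414 = -346.18 m.
Horizontal magnitude = √(ΔE² + ΔN²) = √((-416.13)² + (-346.18)²) = 541.30 m.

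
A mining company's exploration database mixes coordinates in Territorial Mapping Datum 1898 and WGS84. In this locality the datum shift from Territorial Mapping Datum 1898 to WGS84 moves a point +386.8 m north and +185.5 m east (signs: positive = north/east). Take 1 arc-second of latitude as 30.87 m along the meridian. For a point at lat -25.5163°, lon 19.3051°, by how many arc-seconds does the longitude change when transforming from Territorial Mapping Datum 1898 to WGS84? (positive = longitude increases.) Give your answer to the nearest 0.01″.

At latitude -25.5163°, cos φ = 0.902463.
1″ of longitude at this latitude = 30.87 × cos φ = 27.8590 m, so Δλ = 185.5 / 27.8590 = 6.659″.

Δλ = 6.66″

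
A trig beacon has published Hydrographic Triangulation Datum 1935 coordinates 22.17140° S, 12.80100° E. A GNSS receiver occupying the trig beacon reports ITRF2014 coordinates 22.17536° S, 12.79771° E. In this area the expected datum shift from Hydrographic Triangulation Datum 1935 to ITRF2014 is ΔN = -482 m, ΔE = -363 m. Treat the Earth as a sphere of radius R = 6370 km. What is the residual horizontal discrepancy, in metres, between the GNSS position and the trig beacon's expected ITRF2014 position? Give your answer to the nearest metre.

48 m

Observed coordinate differences: Δφ = -0.00396°, Δλ = -0.00329°.
Converting to metres (1° lat = 111177 m, cos φ = 0.926059): observed ΔN = -440.3 m, observed ΔE = -338.7 m.
Subtracting the expected shift leaves a residual of -440.3 − (-482) = 41.7 m north and -338.7 − (-363) = 24.3 m east.
Residual distance = √(41.7² + 24.3²) = 48.3 m.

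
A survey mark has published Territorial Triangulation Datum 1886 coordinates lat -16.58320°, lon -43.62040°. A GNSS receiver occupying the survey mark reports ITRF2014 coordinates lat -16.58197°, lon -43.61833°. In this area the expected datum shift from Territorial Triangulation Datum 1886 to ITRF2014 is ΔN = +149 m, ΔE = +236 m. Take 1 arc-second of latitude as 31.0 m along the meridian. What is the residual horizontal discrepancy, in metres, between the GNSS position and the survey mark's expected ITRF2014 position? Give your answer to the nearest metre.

Observed coordinate differences: Δφ = +0.00123°, Δλ = +0.00207°.
Converting to metres (1° lat = 111600 m, cos φ = 0.958406): observed ΔN = 137.3 m, observed ΔE = 221.4 m.
Subtracting the expected shift leaves a residual of 137.3 − (149) = -11.7 m north and 221.4 − (236) = -14.6 m east.
Residual distance = √((-11.7)² + (-14.6)²) = 18.7 m.

19 m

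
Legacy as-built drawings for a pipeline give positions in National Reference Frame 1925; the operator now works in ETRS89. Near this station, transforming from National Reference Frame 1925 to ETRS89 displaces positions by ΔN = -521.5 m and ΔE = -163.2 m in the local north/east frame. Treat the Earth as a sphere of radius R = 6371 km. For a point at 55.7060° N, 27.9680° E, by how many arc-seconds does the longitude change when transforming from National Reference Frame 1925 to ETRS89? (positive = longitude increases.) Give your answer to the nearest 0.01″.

Δλ = -9.38″

At latitude 55.7060°, cos φ = 0.563440.
One radian of longitude at latitude φ spans R cos φ, so Δλ = ΔE / (R cos φ) = -163.2 / (6371000 × 0.563440) = -4.5464e-05 rad = -9.378″.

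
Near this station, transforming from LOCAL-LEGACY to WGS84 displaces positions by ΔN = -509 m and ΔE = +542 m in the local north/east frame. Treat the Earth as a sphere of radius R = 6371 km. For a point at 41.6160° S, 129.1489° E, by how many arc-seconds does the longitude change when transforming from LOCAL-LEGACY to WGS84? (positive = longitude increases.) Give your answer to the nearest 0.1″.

Δλ = 23.5″

At latitude -41.6160°, cos φ = 0.747613.
One radian of longitude at latitude φ spans R cos φ, so Δλ = ΔE / (R cos φ) = 542.0 / (6371000 × 0.747613) = 1.1379e-04 rad = 23.471″.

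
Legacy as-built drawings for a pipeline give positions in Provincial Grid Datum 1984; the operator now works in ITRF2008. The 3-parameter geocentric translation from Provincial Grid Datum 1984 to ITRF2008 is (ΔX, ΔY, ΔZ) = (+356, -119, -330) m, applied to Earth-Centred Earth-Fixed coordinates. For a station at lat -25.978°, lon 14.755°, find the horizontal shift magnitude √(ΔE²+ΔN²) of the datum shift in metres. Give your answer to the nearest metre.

260 m

The local east axis at (φ, λ) is (−sin λ, cos λ, 0), so ΔE = −sin(14.755°)·356 + cos(14.755°)·(-119) = -205.74 m.
The local north axis is (−sin φ cos λ, −sin φ sin λ, cos φ), giving ΔN = 150.795 − 13.276 − 296.658 = -159.14 m.
Horizontal magnitude = √(ΔE² + ΔN²) = √((-205.74)² + (-159.14)²) = 260.11 m.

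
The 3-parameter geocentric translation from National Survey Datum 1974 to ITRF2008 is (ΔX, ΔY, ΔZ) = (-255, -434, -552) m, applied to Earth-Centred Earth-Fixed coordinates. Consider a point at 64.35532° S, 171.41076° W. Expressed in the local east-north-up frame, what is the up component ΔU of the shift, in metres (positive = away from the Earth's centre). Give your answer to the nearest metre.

At φ = -64.35532°, λ = -171.41076°: sin φ = -0.901495, cos φ = 0.432789, sin λ = -0.149350, cos λ = -0.988784.
ΔU = cos φ cos λ·ΔX + cos φ sin λ·ΔY + sin φ·ΔZ = (0.432789)(-0.988784)(-255) + (0.432789)(-0.149350)(-434) + (-0.901495)(-552) = 634.80 m.

ΔU = 635 m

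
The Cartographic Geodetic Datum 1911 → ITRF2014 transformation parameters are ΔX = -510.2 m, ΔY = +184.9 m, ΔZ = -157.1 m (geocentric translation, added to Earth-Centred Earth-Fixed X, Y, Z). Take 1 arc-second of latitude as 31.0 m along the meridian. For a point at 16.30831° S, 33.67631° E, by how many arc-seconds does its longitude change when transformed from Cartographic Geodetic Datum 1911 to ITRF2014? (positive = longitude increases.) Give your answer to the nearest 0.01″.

sin φ = -0.280806, cos φ = 0.959765, sin λ = 0.554500, cos λ = 0.832183.
East component: ΔE = −sin λ·ΔX + cos λ·ΔY = −(0.554500)(-510.2) + (0.832183)(184.9) = 436.78 m.
1° of latitude spans 3600 × 31.00 = 111600 m; at latitude φ, 1° of longitude spans that × cos φ = 107109.7 m, so Δλ = 436.78 / 107109.7 × 3600 = 14.680″.

Δλ = 14.68″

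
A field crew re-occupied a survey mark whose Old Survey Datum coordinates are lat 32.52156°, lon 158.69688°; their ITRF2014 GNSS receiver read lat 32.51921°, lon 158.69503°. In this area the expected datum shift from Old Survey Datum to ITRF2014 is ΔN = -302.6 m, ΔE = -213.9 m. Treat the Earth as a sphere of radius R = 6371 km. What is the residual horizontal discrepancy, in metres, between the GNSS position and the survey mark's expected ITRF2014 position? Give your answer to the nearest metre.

Observed coordinate differences: Δφ = -0.00235°, Δλ = -0.00185°.
Converting to metres (1° lat = 111195 m, cos φ = 0.843189): observed ΔN = -261.3 m, observed ΔE = -173.5 m.
Subtracting the expected shift leaves a residual of -261.3 − (-302.6) = 41.3 m north and -173.5 − (-213.9) = 40.4 m east.
Residual distance = √(41.3² + 40.4²) = 57.8 m.

58 m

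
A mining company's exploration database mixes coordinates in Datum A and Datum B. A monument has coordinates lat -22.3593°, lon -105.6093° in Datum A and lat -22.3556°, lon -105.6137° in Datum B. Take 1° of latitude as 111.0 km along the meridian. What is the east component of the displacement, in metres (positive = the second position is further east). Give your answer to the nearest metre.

Δφ = -22.3556° − -22.3593° = +0.0037°; Δλ = -105.6137° − -105.6093° = -0.0044°.
ΔN = Δφ × 111000 = 410.7 m; ΔE = Δλ × 111000 × cos(-22.3593°) = -0.0044 × 111000 × 0.924816 = -451.7 m.

ΔE = -452 m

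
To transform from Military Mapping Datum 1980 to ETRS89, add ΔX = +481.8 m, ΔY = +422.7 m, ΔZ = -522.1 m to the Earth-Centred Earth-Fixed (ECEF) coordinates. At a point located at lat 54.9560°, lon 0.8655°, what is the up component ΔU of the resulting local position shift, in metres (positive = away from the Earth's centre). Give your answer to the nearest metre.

The local up (radial) axis is (cos φ cos λ, cos φ sin λ, sin φ), giving ΔU = 276.621 + 3.666 − 427.449 = -147.16 m.

ΔU = -147 m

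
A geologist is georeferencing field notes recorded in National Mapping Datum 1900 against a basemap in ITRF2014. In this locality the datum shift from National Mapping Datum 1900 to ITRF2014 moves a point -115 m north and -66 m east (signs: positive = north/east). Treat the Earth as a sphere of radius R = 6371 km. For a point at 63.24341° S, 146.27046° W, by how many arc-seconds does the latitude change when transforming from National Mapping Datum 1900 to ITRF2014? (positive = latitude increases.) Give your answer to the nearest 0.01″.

Δφ = -3.72″

On a sphere of radius R, 1 rad of latitude = R, so Δφ = ΔN / R = -115.0 / 6371000 = -1.8051e-05 rad = -3.723″.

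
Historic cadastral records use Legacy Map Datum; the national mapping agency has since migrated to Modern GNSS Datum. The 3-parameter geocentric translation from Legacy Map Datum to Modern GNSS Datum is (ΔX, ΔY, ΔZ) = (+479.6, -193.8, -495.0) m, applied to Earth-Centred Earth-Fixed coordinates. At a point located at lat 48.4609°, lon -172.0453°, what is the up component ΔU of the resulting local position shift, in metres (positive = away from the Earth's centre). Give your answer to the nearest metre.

At φ = 48.4609°, λ = -172.0453°: sin φ = 0.748503, cos φ = 0.663131, sin λ = -0.138390, cos λ = -0.990378.
ΔU = cos φ cos λ·ΔX + cos φ sin λ·ΔY + sin φ·ΔZ = (0.663131)(-0.990378)(479.6) + (0.663131)(-0.138390)(-193.8) + (0.748503)(-495.0) = -667.70 m.

ΔU = -668 m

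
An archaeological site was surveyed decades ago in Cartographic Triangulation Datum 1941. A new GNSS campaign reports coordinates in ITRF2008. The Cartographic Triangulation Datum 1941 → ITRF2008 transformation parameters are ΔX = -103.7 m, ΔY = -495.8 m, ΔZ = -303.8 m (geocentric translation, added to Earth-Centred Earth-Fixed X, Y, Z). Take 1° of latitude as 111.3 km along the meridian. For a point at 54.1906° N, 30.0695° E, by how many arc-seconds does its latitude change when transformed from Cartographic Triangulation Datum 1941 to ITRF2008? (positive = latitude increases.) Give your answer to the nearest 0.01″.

sin φ = 0.810968, cos φ = 0.585091, sin λ = 0.501050, cos λ = 0.865418.
North component: ΔN = −sin φ cos λ·ΔX − sin φ sin λ·ΔY + cos φ·ΔZ = −(0.810968)(0.865418)(-103.7) − (0.810968)(0.501050)(-495.8) + (0.585091)(-303.8) = 96.49 m.
1° of latitude spans 111300 m, so Δφ = 96.49 / 111300 × 3600 = 3.121″.

Δφ = 3.12″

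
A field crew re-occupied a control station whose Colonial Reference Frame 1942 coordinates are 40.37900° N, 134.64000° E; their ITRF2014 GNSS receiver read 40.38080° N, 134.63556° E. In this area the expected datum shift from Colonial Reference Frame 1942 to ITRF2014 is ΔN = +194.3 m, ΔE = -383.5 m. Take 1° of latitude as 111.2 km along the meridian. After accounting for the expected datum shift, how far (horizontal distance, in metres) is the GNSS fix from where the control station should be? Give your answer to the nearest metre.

Observed coordinate differences: Δφ = +0.00180°, Δλ = -0.00444°.
Converting to metres (1° lat = 111200 m, cos φ = 0.761776): observed ΔN = 200.2 m, observed ΔE = -376.1 m.
Subtracting the expected shift leaves a residual of 200.2 − (194.3) = 5.9 m north and -376.1 − (-383.5) = 7.4 m east.
Residual distance = √(5.9² + 7.4²) = 9.4 m.

9 m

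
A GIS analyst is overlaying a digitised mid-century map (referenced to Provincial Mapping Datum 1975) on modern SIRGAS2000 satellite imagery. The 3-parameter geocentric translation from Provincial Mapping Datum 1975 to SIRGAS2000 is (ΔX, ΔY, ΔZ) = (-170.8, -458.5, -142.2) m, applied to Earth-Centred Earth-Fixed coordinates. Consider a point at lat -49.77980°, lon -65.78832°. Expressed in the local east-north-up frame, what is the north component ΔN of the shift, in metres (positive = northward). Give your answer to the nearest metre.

ΔN = 174 m

At φ = -49.77980°, λ = -65.78832°: sin φ = -0.763568, cos φ = 0.645727, sin λ = -0.912037, cos λ = 0.410109.
ΔN = −sin φ cos λ·ΔX − sin φ sin λ·ΔY + cos φ·ΔZ = −(-0.763568)(0.410109)(-170.8) − (-0.763568)(-0.912037)(-458.5) + (0.645727)(-142.2) = 173.99 m.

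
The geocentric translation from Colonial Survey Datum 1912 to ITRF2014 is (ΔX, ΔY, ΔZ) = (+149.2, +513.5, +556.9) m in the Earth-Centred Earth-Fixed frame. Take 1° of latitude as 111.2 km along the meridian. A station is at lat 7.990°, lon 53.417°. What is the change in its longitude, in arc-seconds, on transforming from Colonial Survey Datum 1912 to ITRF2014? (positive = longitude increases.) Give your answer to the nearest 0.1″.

sin φ = 0.139000, cos φ = 0.990292, sin λ = 0.802994, cos λ = 0.595987.
East component: ΔE = −sin λ·ΔX + cos λ·ΔY = −(0.802994)(149.2) + (0.595987)(513.5) = 186.23 m.
1° of latitude spans 111200 m; at latitude φ, 1° of longitude spans that × cos φ = 110120.5 m, so Δλ = 186.23 / 110120.5 × 3600 = 6.088″.

Δλ = 6.1″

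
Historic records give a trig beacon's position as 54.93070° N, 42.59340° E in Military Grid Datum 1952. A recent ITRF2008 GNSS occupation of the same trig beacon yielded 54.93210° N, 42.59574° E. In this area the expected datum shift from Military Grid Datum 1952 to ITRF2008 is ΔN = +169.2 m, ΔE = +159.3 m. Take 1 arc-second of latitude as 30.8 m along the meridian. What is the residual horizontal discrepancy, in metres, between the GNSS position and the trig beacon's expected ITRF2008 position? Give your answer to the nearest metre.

Observed coordinate differences: Δφ = +0.00140°, Δλ = +0.00234°.
Converting to metres (1° lat = 110880 m, cos φ = 0.574567): observed ΔN = 155.2 m, observed ΔE = 149.1 m.
Subtracting the expected shift leaves a residual of 155.2 − (169.2) = -14.0 m north and 149.1 − (159.3) = -10.2 m east.
Residual distance = √((-14.0)² + (-10.2)²) = 17.3 m.

17 m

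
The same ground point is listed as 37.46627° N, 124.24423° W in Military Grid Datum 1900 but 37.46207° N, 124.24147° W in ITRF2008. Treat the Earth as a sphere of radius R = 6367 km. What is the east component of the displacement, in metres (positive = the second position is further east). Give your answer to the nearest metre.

ΔE = 243 m

Δφ = 37.46207° − 37.46627° = -0.00420°; Δλ = -124.24147° − -124.24423° = +0.00276°.
1° along a meridian = πR/180 = 111125 m.
ΔN = Δφ × 111125 = -466.7 m; ΔE = Δλ × 111125 × cos(37.46627°) = +0.00276 × 111125 × 0.793712 = 243.4 m.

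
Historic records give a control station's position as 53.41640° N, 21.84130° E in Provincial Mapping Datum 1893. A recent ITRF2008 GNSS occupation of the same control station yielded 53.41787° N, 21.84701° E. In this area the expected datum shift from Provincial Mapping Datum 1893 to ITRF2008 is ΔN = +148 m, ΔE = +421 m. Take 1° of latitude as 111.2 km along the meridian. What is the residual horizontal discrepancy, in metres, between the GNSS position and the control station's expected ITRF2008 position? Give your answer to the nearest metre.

Observed coordinate differences: Δφ = +0.00147°, Δλ = +0.00571°.
Converting to metres (1° lat = 111200 m, cos φ = 0.595995): observed ΔN = 163.5 m, observed ΔE = 378.4 m.
Subtracting the expected shift leaves a residual of 163.5 − (148) = 15.5 m north and 378.4 − (421) = -42.6 m east.
Residual distance = √(15.5² + (-42.6)²) = 45.3 m.

45 m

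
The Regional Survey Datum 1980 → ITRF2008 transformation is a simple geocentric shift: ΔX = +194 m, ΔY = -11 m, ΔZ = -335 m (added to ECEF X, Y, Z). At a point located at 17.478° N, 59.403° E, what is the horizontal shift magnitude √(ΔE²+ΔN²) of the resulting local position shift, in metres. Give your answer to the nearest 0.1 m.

387.0 m

At φ = 17.478°, λ = 59.403°: sin φ = 0.300340, cos φ = 0.953832, sin λ = 0.860769, cos λ = 0.508996.
ΔE = −sin λ·ΔX + cos λ·ΔY = −(0.860769)·(194) + (0.508996)·(-11) = -172.59 m.
ΔN = −sin φ cos λ·ΔX − sin φ sin λ·ΔY + cos φ·ΔZ = −(0.300340)(0.508996)(194) − (0.300340)(0.860769)(-11) + (0.953832)(-335) = -346.35 m.
Horizontal magnitude = √(ΔE² + ΔN²) = √((-172.59)² + (-346.35)²) = 386.97 m.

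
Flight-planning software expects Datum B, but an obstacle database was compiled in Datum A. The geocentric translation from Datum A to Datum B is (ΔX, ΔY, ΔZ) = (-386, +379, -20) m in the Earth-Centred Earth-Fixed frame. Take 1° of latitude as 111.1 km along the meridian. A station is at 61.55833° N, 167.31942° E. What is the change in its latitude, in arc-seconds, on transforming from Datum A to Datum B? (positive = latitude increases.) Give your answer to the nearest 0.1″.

sin φ = 0.879302, cos φ = 0.476264, sin λ = 0.219516, cos λ = -0.975609.
North component: ΔN = −sin φ cos λ·ΔX − sin φ sin λ·ΔY + cos φ·ΔZ = −(0.879302)(-0.975609)(-386) − (0.879302)(0.219516)(379) + (0.476264)(-20) = -413.81 m.
1° of latitude spans 111100 m, so Δφ = -413.81 / 111100 × 3600 = -13.409″.

Δφ = -13.4″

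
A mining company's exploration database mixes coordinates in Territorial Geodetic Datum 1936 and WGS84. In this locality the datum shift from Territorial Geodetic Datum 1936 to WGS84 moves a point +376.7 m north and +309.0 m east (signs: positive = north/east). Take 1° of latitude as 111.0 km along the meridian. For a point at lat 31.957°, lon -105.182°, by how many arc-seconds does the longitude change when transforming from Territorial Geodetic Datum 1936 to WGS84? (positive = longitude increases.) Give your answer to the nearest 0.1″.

At latitude 31.957°, cos φ = 0.848446.
1° of longitude at this latitude = 111.0 × cos φ = 94.18 km, so Δλ = 309.0 / 94177.5 = 0.0032810° = 11.812″.

Δλ = 11.8″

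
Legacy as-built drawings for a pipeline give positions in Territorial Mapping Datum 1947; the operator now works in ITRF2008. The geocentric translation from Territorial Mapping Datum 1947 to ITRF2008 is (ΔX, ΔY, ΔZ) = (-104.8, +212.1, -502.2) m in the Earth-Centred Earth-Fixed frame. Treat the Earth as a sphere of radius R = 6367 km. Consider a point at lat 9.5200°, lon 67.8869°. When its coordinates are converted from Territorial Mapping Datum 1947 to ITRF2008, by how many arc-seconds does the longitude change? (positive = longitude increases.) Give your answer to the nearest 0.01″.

Δλ = 5.81″

sin φ = 0.165392, cos φ = 0.986228, sin λ = 0.926443, cos λ = 0.376436.
East component: ΔE = −sin λ·ΔX + cos λ·ΔY = −(0.926443)(-104.8) + (0.376436)(212.1) = 176.93 m.
1° of latitude spans πR/180 = 111125 m; at latitude φ, 1° of longitude spans that × cos φ = 109594.7 m, so Δλ = 176.93 / 109594.7 × 3600 = 5.812″.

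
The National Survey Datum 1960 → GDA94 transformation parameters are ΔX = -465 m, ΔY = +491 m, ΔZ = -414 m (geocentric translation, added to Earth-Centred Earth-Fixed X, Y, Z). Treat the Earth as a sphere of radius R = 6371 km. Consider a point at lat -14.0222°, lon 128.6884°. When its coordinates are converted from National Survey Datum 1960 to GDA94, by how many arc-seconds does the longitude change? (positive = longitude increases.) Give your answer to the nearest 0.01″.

sin φ = -0.242298, cos φ = 0.970202, sin λ = 0.780557, cos λ = -0.625085.
East component: ΔE = −sin λ·ΔX + cos λ·ΔY = −(0.780557)(-465) + (-0.625085)(491) = 56.04 m.
1° of latitude spans πR/180 = 111195 m; at latitude φ, 1° of longitude spans that × cos φ = 107881.5 m, so Δλ = 56.04 / 107881.5 × 3600 = 1.870″.

Δλ = 1.87″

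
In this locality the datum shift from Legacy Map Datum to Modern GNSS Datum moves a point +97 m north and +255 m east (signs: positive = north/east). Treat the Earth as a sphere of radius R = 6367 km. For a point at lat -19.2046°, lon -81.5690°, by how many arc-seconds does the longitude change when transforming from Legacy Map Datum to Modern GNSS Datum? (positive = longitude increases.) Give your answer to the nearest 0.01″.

At latitude -19.2046°, cos φ = 0.944350.
One radian of longitude at latitude φ spans R cos φ, so Δλ = ΔE / (R cos φ) = 255.0 / (6367000 × 0.944350) = 4.2410e-05 rad = 8.748″.

Δλ = 8.75″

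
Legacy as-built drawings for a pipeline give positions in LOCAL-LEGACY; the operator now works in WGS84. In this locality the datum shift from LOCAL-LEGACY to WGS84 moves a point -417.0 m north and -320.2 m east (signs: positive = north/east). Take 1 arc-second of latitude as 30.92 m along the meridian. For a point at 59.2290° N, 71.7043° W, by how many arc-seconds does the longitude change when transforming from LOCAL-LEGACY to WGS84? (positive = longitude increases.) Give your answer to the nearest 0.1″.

Δλ = -20.2″

At latitude 59.2290°, cos φ = 0.511608.
1″ of longitude at this latitude = 30.92 × cos φ = 15.8189 m, so Δλ = -320.2 / 15.8189 = -20.242″.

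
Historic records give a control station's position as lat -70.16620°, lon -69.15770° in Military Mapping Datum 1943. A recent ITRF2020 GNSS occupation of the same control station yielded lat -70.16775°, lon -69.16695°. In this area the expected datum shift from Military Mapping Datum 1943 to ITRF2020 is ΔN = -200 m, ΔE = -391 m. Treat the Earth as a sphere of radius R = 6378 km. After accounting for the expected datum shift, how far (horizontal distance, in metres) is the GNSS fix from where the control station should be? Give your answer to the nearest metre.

50 m

Observed coordinate differences: Δφ = -0.00155°, Δλ = -0.00925°.
Converting to metres (1° lat = 111317 m, cos φ = 0.339293): observed ΔN = -172.5 m, observed ΔE = -349.4 m.
Subtracting the expected shift leaves a residual of -172.5 − (-200) = 27.5 m north and -349.4 − (-391) = 41.6 m east.
Residual distance = √(27.5² + 41.6²) = 49.9 m.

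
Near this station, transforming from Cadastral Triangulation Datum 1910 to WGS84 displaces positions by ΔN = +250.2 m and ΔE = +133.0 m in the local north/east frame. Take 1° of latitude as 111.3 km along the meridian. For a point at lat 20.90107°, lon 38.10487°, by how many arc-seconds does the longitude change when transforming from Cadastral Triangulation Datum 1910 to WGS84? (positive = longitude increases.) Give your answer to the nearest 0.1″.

Δλ = 4.6″

At latitude 20.90107°, cos φ = 0.934198.
1° of longitude at this latitude = 111.3 × cos φ = 103.98 km, so Δλ = 133.0 / 103976.2 = 0.0012791° = 4.605″.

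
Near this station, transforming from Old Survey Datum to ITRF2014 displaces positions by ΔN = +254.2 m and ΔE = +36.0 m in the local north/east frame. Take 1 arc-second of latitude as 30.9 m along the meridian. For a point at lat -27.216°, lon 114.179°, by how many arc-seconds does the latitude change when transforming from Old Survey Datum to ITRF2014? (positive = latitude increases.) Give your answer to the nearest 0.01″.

Δφ = 8.23″

1″ of latitude = 30.90 m, so Δφ = 254.2 / 30.90 = 8.227″.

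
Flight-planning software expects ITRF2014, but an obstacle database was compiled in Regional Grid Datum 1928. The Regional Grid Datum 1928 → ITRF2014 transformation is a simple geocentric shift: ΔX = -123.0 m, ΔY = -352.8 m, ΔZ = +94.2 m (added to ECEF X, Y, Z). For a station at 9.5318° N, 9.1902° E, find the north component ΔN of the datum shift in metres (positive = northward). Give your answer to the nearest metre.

ΔN = 122 m

At φ = 9.5318°, λ = 9.1902°: sin φ = 0.165595, cos φ = 0.986194, sin λ = 0.159712, cos λ = 0.987164.
ΔN = −sin φ cos λ·ΔX − sin φ sin λ·ΔY + cos φ·ΔZ = −(0.165595)(0.987164)(-123.0) − (0.165595)(0.159712)(-352.8) + (0.986194)(94.2) = 122.34 m.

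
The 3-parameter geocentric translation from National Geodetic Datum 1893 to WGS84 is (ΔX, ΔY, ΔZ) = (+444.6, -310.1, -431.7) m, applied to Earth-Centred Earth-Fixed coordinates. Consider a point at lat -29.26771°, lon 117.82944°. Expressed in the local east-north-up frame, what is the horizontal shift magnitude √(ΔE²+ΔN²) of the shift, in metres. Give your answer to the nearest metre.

At φ = -29.26771°, λ = 117.82944°: sin φ = -0.488891, cos φ = 0.872345, sin λ = 0.884341, cos λ = -0.466841.
ΔE = −sin λ·ΔX + cos λ·ΔY = −(0.884341)·(444.6) + (-0.466841)·(-310.1) = -248.41 m.
ΔN = −sin φ cos λ·ΔX − sin φ sin λ·ΔY + cos φ·ΔZ = −(-0.488891)(-0.466841)(444.6) − (-0.488891)(0.884341)(-310.1) + (0.872345)(-431.7) = -612.13 m.
Horizontal magnitude = √(ΔE² + ΔN²) = √((-248.41)² + (-612.13)²) = 660.62 m.

661 m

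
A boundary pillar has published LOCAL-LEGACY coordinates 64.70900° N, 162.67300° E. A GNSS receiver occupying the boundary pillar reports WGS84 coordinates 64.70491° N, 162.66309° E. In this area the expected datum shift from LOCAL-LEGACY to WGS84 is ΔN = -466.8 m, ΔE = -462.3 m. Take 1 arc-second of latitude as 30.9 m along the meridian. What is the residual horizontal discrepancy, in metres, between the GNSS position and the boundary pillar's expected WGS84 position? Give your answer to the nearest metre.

Observed coordinate differences: Δφ = -0.00409°, Δλ = -0.00991°.
Converting to metres (1° lat = 111240 m, cos φ = 0.427216): observed ΔN = -455.0 m, observed ΔE = -471.0 m.
Subtracting the expected shift leaves a residual of -455.0 − (-466.8) = 11.8 m north and -471.0 − (-462.3) = -8.7 m east.
Residual distance = √(11.8² + (-8.7)²) = 14.7 m.

15 m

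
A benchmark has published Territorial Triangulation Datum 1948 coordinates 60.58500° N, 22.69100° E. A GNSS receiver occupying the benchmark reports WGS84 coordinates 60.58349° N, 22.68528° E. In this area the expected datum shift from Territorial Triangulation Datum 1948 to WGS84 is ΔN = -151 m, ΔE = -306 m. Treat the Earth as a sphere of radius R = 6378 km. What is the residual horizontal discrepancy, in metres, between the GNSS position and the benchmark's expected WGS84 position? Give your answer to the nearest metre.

18 m

Observed coordinate differences: Δφ = -0.00151°, Δλ = -0.00572°.
Converting to metres (1° lat = 111317 m, cos φ = 0.491132): observed ΔN = -168.1 m, observed ΔE = -312.7 m.
Subtracting the expected shift leaves a residual of -168.1 − (-151) = -17.1 m north and -312.7 − (-306) = -6.7 m east.
Residual distance = √((-17.1)² + (-6.7)²) = 18.4 m.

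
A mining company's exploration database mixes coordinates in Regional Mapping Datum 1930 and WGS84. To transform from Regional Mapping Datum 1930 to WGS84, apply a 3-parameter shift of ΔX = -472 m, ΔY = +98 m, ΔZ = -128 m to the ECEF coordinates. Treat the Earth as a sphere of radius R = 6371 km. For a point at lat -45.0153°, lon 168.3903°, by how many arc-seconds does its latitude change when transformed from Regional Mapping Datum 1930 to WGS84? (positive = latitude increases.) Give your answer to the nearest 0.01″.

sin φ = -0.707296, cos φ = 0.706918, sin λ = 0.201244, cos λ = -0.979541.
North component: ΔN = −sin φ cos λ·ΔX − sin φ sin λ·ΔY + cos φ·ΔZ = −(-0.707296)(-0.979541)(-472) − (-0.707296)(0.201244)(98) + (0.706918)(-128) = 250.48 m.
1° of latitude spans πR/180 = 111195 m, so Δφ = 250.48 / 111195 × 3600 = 8.109″.

Δφ = 8.11″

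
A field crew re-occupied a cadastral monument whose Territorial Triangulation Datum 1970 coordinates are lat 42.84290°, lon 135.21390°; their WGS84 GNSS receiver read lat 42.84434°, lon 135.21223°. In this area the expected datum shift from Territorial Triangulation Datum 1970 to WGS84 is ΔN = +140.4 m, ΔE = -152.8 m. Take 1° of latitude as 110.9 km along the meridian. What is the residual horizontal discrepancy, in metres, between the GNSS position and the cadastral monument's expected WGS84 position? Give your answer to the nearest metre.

26 m

Observed coordinate differences: Δφ = +0.00144°, Δλ = -0.00167°.
Converting to metres (1° lat = 110900 m, cos φ = 0.733221): observed ΔN = 159.7 m, observed ΔE = -135.8 m.
Subtracting the expected shift leaves a residual of 159.7 − (140.4) = 19.3 m north and -135.8 − (-152.8) = 17.0 m east.
Residual distance = √(19.3² + 17.0²) = 25.7 m.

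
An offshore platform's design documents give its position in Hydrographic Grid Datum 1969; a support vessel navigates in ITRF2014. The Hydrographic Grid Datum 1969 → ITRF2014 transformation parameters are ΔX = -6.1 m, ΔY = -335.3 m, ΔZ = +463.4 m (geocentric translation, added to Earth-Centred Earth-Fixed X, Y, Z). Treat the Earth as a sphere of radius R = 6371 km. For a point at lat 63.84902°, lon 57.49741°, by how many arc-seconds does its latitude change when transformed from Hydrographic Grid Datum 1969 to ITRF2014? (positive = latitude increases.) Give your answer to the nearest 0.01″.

sin φ = 0.897636, cos φ = 0.440738, sin λ = 0.843367, cos λ = 0.537338.
North component: ΔN = −sin φ cos λ·ΔX − sin φ sin λ·ΔY + cos φ·ΔZ = −(0.897636)(0.537338)(-6.1) − (0.897636)(0.843367)(-335.3) + (0.440738)(463.4) = 461.01 m.
1° of latitude spans πR/180 = 111195 m, so Δφ = 461.01 / 111195 × 3600 = 14.926″.

Δφ = 14.93″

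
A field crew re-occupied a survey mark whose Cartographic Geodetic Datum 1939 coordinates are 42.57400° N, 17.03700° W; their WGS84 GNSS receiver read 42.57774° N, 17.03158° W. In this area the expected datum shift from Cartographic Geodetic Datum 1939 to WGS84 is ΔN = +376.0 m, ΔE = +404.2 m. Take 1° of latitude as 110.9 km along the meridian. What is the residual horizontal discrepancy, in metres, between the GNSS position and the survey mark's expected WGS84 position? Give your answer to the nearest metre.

Observed coordinate differences: Δφ = +0.00374°, Δλ = +0.00542°.
Converting to metres (1° lat = 110900 m, cos φ = 0.736404): observed ΔN = 414.8 m, observed ΔE = 442.6 m.
Subtracting the expected shift leaves a residual of 414.8 − (376.0) = 38.8 m north and 442.6 − (404.2) = 38.4 m east.
Residual distance = √(38.8² + 38.4²) = 54.6 m.

55 m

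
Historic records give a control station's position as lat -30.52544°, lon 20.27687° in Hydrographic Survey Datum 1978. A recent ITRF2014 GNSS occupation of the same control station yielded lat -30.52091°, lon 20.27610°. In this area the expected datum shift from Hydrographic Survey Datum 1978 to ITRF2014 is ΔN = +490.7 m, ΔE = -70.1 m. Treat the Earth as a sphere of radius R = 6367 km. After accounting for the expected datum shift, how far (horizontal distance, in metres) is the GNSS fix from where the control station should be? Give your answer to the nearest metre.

Observed coordinate differences: Δφ = +0.00453°, Δλ = -0.00077°.
Converting to metres (1° lat = 111125 m, cos φ = 0.861404): observed ΔN = 503.4 m, observed ΔE = -73.7 m.
Subtracting the expected shift leaves a residual of 503.4 − (490.7) = 12.7 m north and -73.7 − (-70.1) = -3.6 m east.
Residual distance = √(12.7² + (-3.6)²) = 13.2 m.

13 m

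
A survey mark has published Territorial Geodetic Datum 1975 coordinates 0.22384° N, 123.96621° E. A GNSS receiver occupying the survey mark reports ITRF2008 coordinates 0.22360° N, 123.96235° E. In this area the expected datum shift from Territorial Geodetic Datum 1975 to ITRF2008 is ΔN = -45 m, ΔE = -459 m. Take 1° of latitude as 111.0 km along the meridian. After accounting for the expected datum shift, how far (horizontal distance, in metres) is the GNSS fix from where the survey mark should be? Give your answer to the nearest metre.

Observed coordinate differences: Δφ = -0.00024°, Δλ = -0.00386°.
Converting to metres (1° lat = 111000 m, cos φ = 0.999992): observed ΔN = -26.6 m, observed ΔE = -428.5 m.
Subtracting the expected shift leaves a residual of -26.6 − (-45) = 18.4 m north and -428.5 − (-459) = 30.5 m east.
Residual distance = √(18.4² + 30.5²) = 35.6 m.

36 m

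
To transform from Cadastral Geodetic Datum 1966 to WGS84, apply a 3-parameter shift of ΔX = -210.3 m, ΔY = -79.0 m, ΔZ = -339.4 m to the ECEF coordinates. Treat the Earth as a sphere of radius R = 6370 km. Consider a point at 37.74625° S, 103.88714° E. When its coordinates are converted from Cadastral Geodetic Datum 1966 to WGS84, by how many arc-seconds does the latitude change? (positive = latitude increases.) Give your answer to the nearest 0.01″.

Δφ = -9.21″

sin φ = -0.612166, cos φ = 0.790730, sin λ = 0.970770, cos λ = -0.240010.
North component: ΔN = −sin φ cos λ·ΔX − sin φ sin λ·ΔY + cos φ·ΔZ = −(-0.612166)(-0.240010)(-210.3) − (-0.612166)(0.970770)(-79.0) + (0.790730)(-339.4) = -284.42 m.
1° of latitude spans πR/180 = 111177 m, so Δφ = -284.42 / 111177 × 3600 = -9.210″.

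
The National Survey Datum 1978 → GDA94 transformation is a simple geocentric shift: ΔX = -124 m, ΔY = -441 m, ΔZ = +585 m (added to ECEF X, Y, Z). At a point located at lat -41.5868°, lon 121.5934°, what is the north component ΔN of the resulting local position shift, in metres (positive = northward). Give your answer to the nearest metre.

The local north axis is (−sin φ cos λ, −sin φ sin λ, cos φ), giving ΔN = 43.119 − 249.331 + 437.551 = 231.34 m.

ΔN = 231 m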